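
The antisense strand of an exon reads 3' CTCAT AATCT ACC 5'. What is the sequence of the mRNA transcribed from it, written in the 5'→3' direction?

Reading the template 3'→5' as shown, RNA polymerase pairs each base (A→U, T→A, G↔C) to build mRNA 5'→3' directly.

5′-GAGUAUUAGAUGG-3′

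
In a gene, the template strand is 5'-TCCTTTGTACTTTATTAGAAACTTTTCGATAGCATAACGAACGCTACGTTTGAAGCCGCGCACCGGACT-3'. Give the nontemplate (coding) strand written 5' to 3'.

The coding strand is complementary and antiparallel to the template: take the complement (A↔T, G↔C) and reverse.

5'-AGTCCGGTGCGCGGCTTCAAACGTAGCGTTCGTTATGCTATCGAAAAGTTTCTAATAAAGTACAAAGGA-3'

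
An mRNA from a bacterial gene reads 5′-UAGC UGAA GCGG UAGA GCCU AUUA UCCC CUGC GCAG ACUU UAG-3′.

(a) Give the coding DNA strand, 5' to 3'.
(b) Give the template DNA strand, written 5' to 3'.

(a) The coding strand matches the mRNA with U→T.
(b) The template strand is the reverse complement of the coding strand.

(a) 5'-TAGCTGAAGCGGTAGAGCCTATTATCCCCTGCGCAGACTTTAG-3'
(b) 5'-CTAAAGTCTGCGCAGGGGATAATAGGCTCTACCGCTTCAGCTA-3'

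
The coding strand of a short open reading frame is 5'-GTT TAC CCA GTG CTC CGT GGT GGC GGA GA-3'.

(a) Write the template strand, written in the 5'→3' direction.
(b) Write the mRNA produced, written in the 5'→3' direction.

(a) The template strand is the reverse complement of the coding strand: complement CAAATGGGTCACGAGGCACCACCGCCTCT, then reverse.
(b) mRNA matches the coding strand with T→U.

(a) 5′-TCTCCGCCACCACGGAGCACTGGGTAAAC-3′
(b) 5′-GUUUACCCAGUGCUCCGUGGUGGCGGAGA-3′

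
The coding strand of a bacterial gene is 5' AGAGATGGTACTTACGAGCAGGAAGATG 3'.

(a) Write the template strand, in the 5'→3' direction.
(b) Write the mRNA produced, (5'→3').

(a) The template strand is the reverse complement of the coding strand: complement TCTCTACCATGAATGCTCGTCCTTCTAC, then reverse.
(b) mRNA matches the coding strand with T→U.

(a) 5'-CATCTTCCTGCTCGTAAGTACCATCTCT-3'
(b) 5'-AGAGAUGGUACUUACGAGCAGGAAGAUG-3'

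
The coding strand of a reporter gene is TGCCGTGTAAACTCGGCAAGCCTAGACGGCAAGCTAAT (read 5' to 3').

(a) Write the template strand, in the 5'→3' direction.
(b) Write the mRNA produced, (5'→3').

(a) 5'-ATTAGCTTGCCGTCTAGGCTTGCCGAGTTTACACGGCA-3'
(b) 5'-UGCCGUGUAAACUCGGCAAGCCUAGACGGCAAGCUAAU-3'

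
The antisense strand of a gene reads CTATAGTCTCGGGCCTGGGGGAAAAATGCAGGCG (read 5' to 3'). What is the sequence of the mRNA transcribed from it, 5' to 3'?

RNA polymerase reads the template 3'→5' and synthesizes mRNA 5'→3' by base-pairing (A→U, T→A, G↔C). The complement of the template is GATATCAGAGCCCGGACCCCCTTTTTACGTCCGC; antiparallel, so 5'→3' the coding strand is CGCCTGCATTTTTCCCCCAGGCCCGAGACTATAG. Replace T with U for the mRNA.

5'-CGCCUGCAUUUUUCCCCCAGGCCCGAGACUAUAG-3'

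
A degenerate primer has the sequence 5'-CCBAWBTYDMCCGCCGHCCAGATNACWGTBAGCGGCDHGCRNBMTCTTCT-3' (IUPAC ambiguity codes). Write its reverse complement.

5'-AGAAGAKVNYGCDHGCCGCTVACWGTNATCTGGDCGGCGGKHRAVWTVGG-3'

Standard pairs A↔T, G↔C; ambiguity codes pair R↔Y, M↔K, W↔W, B↔V, D↔H, N↔N. Complement (GGVTWVARHKGGCGGCDGGTCTANTGWCAVTCGCCGHDCGYNVKAGAAGA), then reverse for 5'→3'.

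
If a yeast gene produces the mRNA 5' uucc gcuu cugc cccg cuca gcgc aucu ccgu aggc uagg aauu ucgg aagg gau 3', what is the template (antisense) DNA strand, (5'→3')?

5′-ATCCCTTCCGAAATTCCTAGCCTACGGAGATGCGCTGAGCGGGGCAGAAGCGGAA-3′

Replace U with T to get the coding DNA strand: TTCCGCTTCTGCCCCGCTCAGCGCATCTCCGTAGGCTAGGAATTTCGGAAGGGAT. The template strand is its reverse complement (complement AAGGCGAAGACGGGGCGAGTCGCGTAGAGGCATCCGATCCTTAAAGCCTTCCCTA, then reverse).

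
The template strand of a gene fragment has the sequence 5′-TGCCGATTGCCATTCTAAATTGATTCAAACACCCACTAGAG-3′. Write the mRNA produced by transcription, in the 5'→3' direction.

RNA polymerase reads the template 3'→5' and synthesizes mRNA 5'→3' by base-pairing (A→U, T→A, G↔C). The complement of the template is ACGGCTAACGGTAAGATTTAACTAAGTTTGTGGGTGATCTC; antiparallel, so 5'→3' the coding strand is CTCTAGTGGGTGTTTGAATCAATTTAGAATGGCAATCGGCA. Replace T with U for the mRNA.

5′-CUCUAGUGGGUGUUUGAAUCAAUUUAGAAUGGCAAUCGGCA-3′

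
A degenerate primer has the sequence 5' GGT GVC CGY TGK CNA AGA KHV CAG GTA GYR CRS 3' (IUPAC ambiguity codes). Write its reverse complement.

Standard pairs A↔T, G↔C; ambiguity codes pair R↔Y, K↔M, S↔S, H↔D, V↔B, N↔N. Complement (CCACBGGCRACMGNTTCTMDBGTCCATCRYGYS), then reverse for 5'→3'.

5'-SYGYRCTACCTGBDMTCTTNGMCARCGGBCACC-3'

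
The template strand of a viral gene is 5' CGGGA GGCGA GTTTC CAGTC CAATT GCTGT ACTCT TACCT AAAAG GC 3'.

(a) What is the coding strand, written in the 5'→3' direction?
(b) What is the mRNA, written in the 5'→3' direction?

(a) 5'-GCCTTTTAGGTAAGAGTACAGCAATTGGACTGGAAACTCGCCTCCCG-3'
(b) 5'-GCCUUUUAGGUAAGAGUACAGCAAUUGGACUGGAAACUCGCCUCCCG-3'

(a) The coding strand is the reverse complement of the template: complement GCCCTCCGCTCAAAGGTCAGGTTAACGACATGAGAATGGATTTTCCG, then reverse.
(b) mRNA has the coding-strand sequence with T→U.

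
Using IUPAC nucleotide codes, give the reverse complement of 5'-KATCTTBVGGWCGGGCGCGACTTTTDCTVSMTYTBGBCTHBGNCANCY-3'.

5'-RGNTGNCVDAGVCVARAKSBAGHAAAAGTCGCGCCCGWCCBVAAGATM-3'

Standard pairs A↔T, G↔C; ambiguity codes pair Y↔R, M↔K, W↔W, S↔S, B↔V, D↔H, N↔N. Complement (MTAGAAVBCCWGCCCGCGCTGAAAAHGABSKARAVCVGADVCNGTNGR), then reverse for 5'→3'.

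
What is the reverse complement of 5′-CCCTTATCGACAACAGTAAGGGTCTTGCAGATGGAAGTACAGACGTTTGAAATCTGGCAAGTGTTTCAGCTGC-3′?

Reading the sequence 3'→5' and pairing each base (A↔T, G↔C) gives the reverse complement directly.

5'-GCAGCTGAAACACTTGCCAGATTTCAAACGTCTGTACTTCCATCTGCAAGACCCTTACTGTTGTCGATAAGGG-3'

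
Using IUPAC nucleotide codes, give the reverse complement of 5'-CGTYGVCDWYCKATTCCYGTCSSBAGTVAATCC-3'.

Standard pairs A↔T, G↔C; ambiguity codes pair Y↔R, K↔M, W↔W, S↔S, B↔V, D↔H. Complement (GCARCBGHWRGMTAAGGRCAGSSVTCABTTAGG), then reverse for 5'→3'.

5′-GGATTBACTVSSGACRGGAATMGRWHGBCRACG-3′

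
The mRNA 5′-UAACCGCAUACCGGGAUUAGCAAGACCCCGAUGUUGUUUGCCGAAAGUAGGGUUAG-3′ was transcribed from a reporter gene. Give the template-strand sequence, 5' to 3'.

5′-CTAACCCTACTTTCGGCAAACAACATCGGGGTCTTGCTAATCCCGGTATGCGGTTA-3′

Replace U with T to get the coding DNA strand: TAACCGCATACCGGGATTAGCAAGACCCCGATGTTGTTTGCCGAAAGTAGGGTTAG. The template strand is its reverse complement (complement ATTGGCGTATGGCCCTAATCGTTCTGGGGCTACAACAAACGGCTTTCATCCCAATC, then reverse).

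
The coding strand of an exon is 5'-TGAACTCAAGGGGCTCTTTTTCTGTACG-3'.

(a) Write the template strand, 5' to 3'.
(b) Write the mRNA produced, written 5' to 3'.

(a) 5′-CGTACAGAAAAAGAGCCCCTTGAGTTCA-3′
(b) 5'-UGAACUCAAGGGGCUCUUUUUCUGUACG-3'

(a) The template strand is the reverse complement of the coding strand: complement ACTTGAGTTCCCCGAGAAAAAGACATGC, then reverse.
(b) mRNA matches the coding strand with T→U.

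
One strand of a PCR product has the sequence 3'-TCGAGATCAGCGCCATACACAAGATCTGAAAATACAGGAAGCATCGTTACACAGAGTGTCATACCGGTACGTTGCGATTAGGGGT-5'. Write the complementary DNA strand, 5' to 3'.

The strand is given 3'→5', so its complement runs 5'→3' in the same left-to-right order: pair each base A↔T, G↔C.

5'-AGCTCTAGTCGCGGTATGTGTTCTAGACTTTTATGTCCTTCGTAGCAATGTGTCTCACAGTATGGCCATGCAACGCTAATCCCCA-3'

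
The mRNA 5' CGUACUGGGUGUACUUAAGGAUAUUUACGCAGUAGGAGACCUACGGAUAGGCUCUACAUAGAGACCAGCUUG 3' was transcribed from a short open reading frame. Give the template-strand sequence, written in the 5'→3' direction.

Replace U with T to get the coding DNA strand: CGTACTGGGTGTACTTAAGGATATTTACGCAGTAGGAGACCTACGGATAGGCTCTACATAGAGACCAGCTTG. The template strand is its reverse complement (complement GCATGACCCACATGAATTCCTATAAATGCGTCATCCTCTGGATGCCTATCCGAGATGTATCTCTGGTCGAAC, then reverse).

5'-CAAGCTGGTCTCTATGTAGAGCCTATCCGTAGGTCTCCTACTGCGTAAATATCCTTAAGTACACCCAGTACG-3'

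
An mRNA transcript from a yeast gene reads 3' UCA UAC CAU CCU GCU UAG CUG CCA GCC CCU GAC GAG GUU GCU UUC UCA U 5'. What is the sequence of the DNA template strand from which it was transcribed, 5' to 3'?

Written 5'→3' the mRNA is UACUCUUUCGUUGGAGCAGUCCCCGACCGUCGAUUCGUCCUACCAUACU, so the coding DNA strand is TACTCTTTCGTTGGAGCAGTCCCCGACCGTCGATTCGTCCTACCATACT. The template is its reverse complement.

5'-AGTATGGTAGGACGAATCGACGGTCGGGGACTGCTCCAACGAAAGAGTA-3'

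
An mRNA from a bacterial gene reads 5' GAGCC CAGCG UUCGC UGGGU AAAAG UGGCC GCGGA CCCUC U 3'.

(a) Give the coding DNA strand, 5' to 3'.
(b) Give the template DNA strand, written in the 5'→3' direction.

(a) 5′-GAGCCCAGCGTTCGCTGGGTAAAAGTGGCCGCGGACCCTCT-3′
(b) 5'-AGAGGGTCCGCGGCCACTTTTACCCAGCGAACGCTGGGCTC-3'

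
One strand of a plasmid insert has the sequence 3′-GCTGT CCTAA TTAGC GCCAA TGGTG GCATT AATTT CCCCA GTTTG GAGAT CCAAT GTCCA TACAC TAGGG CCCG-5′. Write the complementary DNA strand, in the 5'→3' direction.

5'-CGACAGGATTAATCGCGGTTACCACCGTAATTAAAGGGGTCAAACCTCTAGGTTACAGGTATGTGATCCCGGGC-3'

The strand is given 3'→5', so its complement runs 5'→3' in the same left-to-right order: pair each base A↔T, G↔C.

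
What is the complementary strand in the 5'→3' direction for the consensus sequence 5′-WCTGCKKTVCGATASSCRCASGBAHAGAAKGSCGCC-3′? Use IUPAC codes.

5'-GGCGSCMTTCTDTVCSTGYGSSTATCGBAMMGCAGW-3'

Standard pairs A↔T, G↔C; ambiguity codes pair R↔Y, K↔M, W↔W, S↔S, B↔V, H↔D. Complement (WGACGMMABGCTATSSGYGTSCVTDTCTTMCSGCGG), then reverse for 5'→3'.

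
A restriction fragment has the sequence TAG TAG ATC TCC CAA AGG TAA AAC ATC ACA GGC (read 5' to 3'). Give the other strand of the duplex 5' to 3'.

The complement of TAGTAGATCTCCCAAAGGTAAAACATCACAGGC is ATCATCTAGAGGGTTTCCATTTTGTAGTGTCCG (A↔T, G↔C). DNA strands are antiparallel, so the complementary strand runs 3'→5'; reversing gives the 5'→3' form.

5′-GCCTGTGATGTTTTACCTTTGGGAGATCTACTA-3′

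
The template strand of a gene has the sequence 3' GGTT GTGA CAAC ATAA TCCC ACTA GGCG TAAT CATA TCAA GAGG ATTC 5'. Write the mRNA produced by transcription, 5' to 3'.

5′-CCAACACUGUUGUAUUAGGGUGAUCCGCAUUAGUAUAGUUCUCCUAAG-3′

Reading the template 3'→5' as shown, RNA polymerase pairs each base (A→U, T→A, G↔C) to build mRNA 5'→3' directly.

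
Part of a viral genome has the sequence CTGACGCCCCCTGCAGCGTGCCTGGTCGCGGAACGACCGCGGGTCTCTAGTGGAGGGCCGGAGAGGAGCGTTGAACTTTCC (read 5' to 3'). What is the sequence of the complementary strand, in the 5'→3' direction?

The complement of CTGACGCCCCCTGCAGCGTGCCTGGTCGCGGAACGACCGCGGGTCTCTAGTGGAGGGCCGGAGAGGAGCGTTGAACTTTCC is GACTGCGGGGGACGTCGCACGGACCAGCGCCTTGCTGGCGCCCAGAGATCACCTCCCGGCCTCTCCTCGCAACTTGAAAGG (A↔T, G↔C). DNA strands are antiparallel, so the complementary strand runs 3'→5'; reversing gives the 5'→3' form.

5'-GGAAAGTTCAACGCTCCTCTCCGGCCCTCCACTAGAGACCCGCGGTCGTTCCGCGACCAGGCACGCTGCAGGGGGCGTCAG-3'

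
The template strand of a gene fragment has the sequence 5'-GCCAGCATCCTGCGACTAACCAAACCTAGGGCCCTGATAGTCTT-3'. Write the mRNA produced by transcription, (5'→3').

RNA polymerase reads the template 3'→5' and synthesizes mRNA 5'→3' by base-pairing (A→U, T→A, G↔C). The complement of the template is CGGTCGTAGGACGCTGATTGGTTTGGATCCCGGGACTATCAGAA; antiparallel, so 5'→3' the coding strand is AAGACTATCAGGGCCCTAGGTTTGGTTAGTCGCAGGATGCTGGC. Replace T with U for the mRNA.

5'-AAGACUAUCAGGGCCCUAGGUUUGGUUAGUCGCAGGAUGCUGGC-3'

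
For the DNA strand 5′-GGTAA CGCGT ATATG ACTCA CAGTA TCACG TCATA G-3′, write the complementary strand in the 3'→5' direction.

3'-CCATTGCGCATATACTGAGTGTCATAGTGCAGTATC-5'

Base-pairing A↔T, G↔C gives the complement. The complementary strand is antiparallel, so paired with a 5'→3' strand it runs 3'→5'.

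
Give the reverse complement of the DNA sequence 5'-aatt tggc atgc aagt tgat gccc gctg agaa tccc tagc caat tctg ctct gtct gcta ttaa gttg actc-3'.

5'-GAGTCAACTTAATAGCAGACAGAGCAGAATTGGCTAGGGATTCTCAGCGGGCATCAACTTGCATGCCAAATT-3'

Complement each base (A↔T, G↔C): TTAAACCGTACGTTCAACTACGGGCGACTCTTAGGGATCGGTTAAGACGAGACAGACGATAATTCAACTGAG. Then reverse.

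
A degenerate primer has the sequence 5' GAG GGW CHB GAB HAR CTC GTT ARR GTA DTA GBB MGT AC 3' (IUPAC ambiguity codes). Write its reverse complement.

5′-GTACKVVCTAHTACYYTAACGAGYTDVTCVDGWCCCTC-3′

Standard pairs A↔T, G↔C; ambiguity codes pair R↔Y, M↔K, W↔W, B↔V, D↔H. Complement (CTCCCWGDVCTVDTYGAGCAATYYCATHATCVVKCATG), then reverse for 5'→3'.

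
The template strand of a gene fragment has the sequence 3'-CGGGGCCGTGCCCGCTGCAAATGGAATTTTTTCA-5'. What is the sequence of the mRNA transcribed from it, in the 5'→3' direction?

5'-GCCCCGGCACGGGCGACGUUUACCUUAAAAAAGU-3'

Reading the template 3'→5' as shown, RNA polymerase pairs each base (A→U, T→A, G↔C) to build mRNA 5'→3' directly.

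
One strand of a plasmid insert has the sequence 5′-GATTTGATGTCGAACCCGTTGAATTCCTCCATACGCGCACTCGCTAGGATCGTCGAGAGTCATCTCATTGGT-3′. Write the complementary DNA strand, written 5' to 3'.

5′-ACCAATGAGATGACTCTCGACGATCCTAGCGAGTGCGCGTATGGAGGAATTCAACGGGTTCGACATCAAATC-3′

The complement of GATTTGATGTCGAACCCGTTGAATTCCTCCATACGCGCACTCGCTAGGATCGTCGAGAGTCATCTCATTGGT is CTAAACTACAGCTTGGGCAACTTAAGGAGGTATGCGCGTGAGCGATCCTAGCAGCTCTCAGTAGAGTAACCA (A↔T, G↔C). DNA strands are antiparallel, so the complementary strand runs 3'→5'; reversing gives the 5'→3' form.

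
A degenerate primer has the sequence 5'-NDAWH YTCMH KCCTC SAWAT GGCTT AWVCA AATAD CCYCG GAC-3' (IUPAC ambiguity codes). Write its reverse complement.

5'-GTCCGRGGHTATTTGBWTAAGCCATWTSGAGGMDKGARDWTHN-3'

Standard pairs A↔T, G↔C; ambiguity codes pair Y↔R, M↔K, W↔W, S↔S, D↔H, V↔B, N↔N. Complement (NHTWDRAGKDMGGAGSTWTACCGAATWBGTTTATHGGRGCCTG), then reverse for 5'→3'.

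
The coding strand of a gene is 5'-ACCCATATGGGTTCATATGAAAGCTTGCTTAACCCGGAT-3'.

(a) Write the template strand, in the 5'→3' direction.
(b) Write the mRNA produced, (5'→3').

(a) 5'-ATCCGGGTTAAGCAAGCTTTCATATGAACCCATATGGGT-3'
(b) 5′-ACCCAUAUGGGUUCAUAUGAAAGCUUGCUUAACCCGGAU-3′

(a) The template strand is the reverse complement of the coding strand: complement TGGGTATACCCAAGTATACTTTCGAACGAATTGGGCCTA, then reverse.
(b) mRNA matches the coding strand with T→U.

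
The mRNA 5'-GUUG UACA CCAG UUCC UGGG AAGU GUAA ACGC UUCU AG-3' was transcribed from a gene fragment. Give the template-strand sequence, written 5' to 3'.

5'-CTAGAAGCGTTTACACTTCCCAGGAACTGGTGTACAAC-3'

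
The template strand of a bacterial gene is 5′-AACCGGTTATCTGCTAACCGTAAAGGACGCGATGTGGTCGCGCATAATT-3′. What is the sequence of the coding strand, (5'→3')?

5'-AATTATGCGCGACCACATCGCGTCCTTTACGGTTAGCAGATAACCGGTT-3'

The coding strand is complementary and antiparallel to the template: take the complement (A↔T, G↔C) and reverse.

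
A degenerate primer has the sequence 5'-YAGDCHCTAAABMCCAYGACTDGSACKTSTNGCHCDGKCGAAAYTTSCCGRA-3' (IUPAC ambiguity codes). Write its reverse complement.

Standard pairs A↔T, G↔C; ambiguity codes pair R↔Y, M↔K, S↔S, B↔V, D↔H, N↔N. Complement (RTCHGDGATTTVKGGTRCTGAHCSTGMASANCGDGHCMGCTTTRAASGGCYT), then reverse for 5'→3'.

5'-TYCGGSAARTTTCGMCHGDGCNASAMGTSCHAGTCRTGGKVTTTAGDGHCTR-3'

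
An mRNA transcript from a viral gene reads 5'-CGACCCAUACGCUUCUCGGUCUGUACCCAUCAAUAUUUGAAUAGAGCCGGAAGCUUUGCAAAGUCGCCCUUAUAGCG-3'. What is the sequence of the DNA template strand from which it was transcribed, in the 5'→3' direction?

5'-CGCTATAAGGGCGACTTTGCAAAGCTTCCGGCTCTATTCAAATATTGATGGGTACAGACCGAGAAGCGTATGGGTCG-3'

Replace U with T to get the coding DNA strand: CGACCCATACGCTTCTCGGTCTGTACCCATCAATATTTGAATAGAGCCGGAAGCTTTGCAAAGTCGCCCTTATAGCG. The template strand is its reverse complement (complement GCTGGGTATGCGAAGAGCCAGACATGGGTAGTTATAAACTTATCTCGGCCTTCGAAACGTTTCAGCGGGAATATCGC, then reverse).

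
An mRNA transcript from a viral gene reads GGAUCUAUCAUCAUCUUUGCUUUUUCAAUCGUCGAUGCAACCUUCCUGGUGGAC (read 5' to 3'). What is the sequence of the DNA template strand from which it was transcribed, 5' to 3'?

5'-GTCCACCAGGAAGGTTGCATCGACGATTGAAAAAGCAAAGATGATGATAGATCC-3'

Replace U with T to get the coding DNA strand: GGATCTATCATCATCTTTGCTTTTTCAATCGTCGATGCAACCTTCCTGGTGGAC. The template strand is its reverse complement (complement CCTAGATAGTAGTAGAAACGAAAAAGTTAGCAGCTACGTTGGAAGGACCACCTG, then reverse).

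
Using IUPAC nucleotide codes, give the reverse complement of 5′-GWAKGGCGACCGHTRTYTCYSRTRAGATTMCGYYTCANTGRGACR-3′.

Standard pairs A↔T, G↔C; ambiguity codes pair R↔Y, M↔K, W↔W, S↔S, H↔D, N↔N. Complement (CWTMCCGCTGGCDAYARAGRSYAYTCTAAKGCRRAGTNACYCTGY), then reverse for 5'→3'.

5'-YGTCYCANTGARRCGKAATCTYAYSRGARAYADCGGTCGCCMTWC-3'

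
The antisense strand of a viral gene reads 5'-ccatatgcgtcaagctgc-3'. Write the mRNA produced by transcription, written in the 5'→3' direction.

5'-GCAGCUUGACGCAUAUGG-3'

RNA polymerase reads the template 3'→5' and synthesizes mRNA 5'→3' by base-pairing (A→U, T→A, G↔C). The complement of the template is GGTATACGCAGTTCGACG; antiparallel, so 5'→3' the coding strand is GCAGCTTGACGCATATGG. Replace T with U for the mRNA.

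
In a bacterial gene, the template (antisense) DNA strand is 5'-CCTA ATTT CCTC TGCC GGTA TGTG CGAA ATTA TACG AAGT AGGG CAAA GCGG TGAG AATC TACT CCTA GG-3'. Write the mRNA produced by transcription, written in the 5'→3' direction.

RNA polymerase reads the template 3'→5' and synthesizes mRNA 5'→3' by base-pairing (A→U, T→A, G↔C). The complement of the template is GGATTAAAGGAGACGGCCATACACGCTTTAATATGCTTCATCCCGTTTCGCCACTCTTAGATGAGGATCC; antiparallel, so 5'→3' the coding strand is CCTAGGAGTAGATTCTCACCGCTTTGCCCTACTTCGTATAATTTCGCACATACCGGCAGAGGAAATTAGG. Replace T with U for the mRNA.

5′-CCUAGGAGUAGAUUCUCACCGCUUUGCCCUACUUCGUAUAAUUUCGCACAUACCGGCAGAGGAAAUUAGG-3′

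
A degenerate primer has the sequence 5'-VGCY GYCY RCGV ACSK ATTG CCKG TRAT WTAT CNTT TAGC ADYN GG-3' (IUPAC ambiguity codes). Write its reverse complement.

Standard pairs A↔T, G↔C; ambiguity codes pair R↔Y, K↔M, W↔W, S↔S, D↔H, V↔B, N↔N. Complement (BCGRCRGRYGCBTGSMTAACGGMCAYTAWATAGNAAATCGTHRNCC), then reverse for 5'→3'.

5'-CCNRHTGCTAAANGATAWATYACMGGCAATMSGTBCGYRGRCRGCB-3'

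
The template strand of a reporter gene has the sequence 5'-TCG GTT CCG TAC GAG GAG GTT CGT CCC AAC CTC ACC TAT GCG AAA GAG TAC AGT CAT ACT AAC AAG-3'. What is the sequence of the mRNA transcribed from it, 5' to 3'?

5'-CUUGUUAGUAUGACUGUACUCUUUCGCAUAGGUGAGGUUGGGACGAACCUCCUCGUACGGAACCGA-3'

RNA polymerase reads the template 3'→5' and synthesizes mRNA 5'→3' by base-pairing (A→U, T→A, G↔C). The complement of the template is AGCCAAGGCATGCTCCTCCAAGCAGGGTTGGAGTGGATACGCTTTCTCATGTCAGTATGATTGTTC; antiparallel, so 5'→3' the coding strand is CTTGTTAGTATGACTGTACTCTTTCGCATAGGTGAGGTTGGGACGAACCTCCTCGTACGGAACCGA. Replace T with U for the mRNA.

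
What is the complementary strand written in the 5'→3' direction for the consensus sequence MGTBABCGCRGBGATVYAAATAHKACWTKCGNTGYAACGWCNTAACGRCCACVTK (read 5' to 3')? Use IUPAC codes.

5'-MABGTGGYCGTTANGWCGTTRCANCGMAWGTMDTATTTRBATCVCYGCGVTVACK-3'

Standard pairs A↔T, G↔C; ambiguity codes pair R↔Y, M↔K, W↔W, B↔V, H↔D, N↔N. Complement (KCAVTVGCGYCVCTABRTTTATDMTGWAMGCNACRTTGCWGNATTGCYGGTGBAM), then reverse for 5'→3'.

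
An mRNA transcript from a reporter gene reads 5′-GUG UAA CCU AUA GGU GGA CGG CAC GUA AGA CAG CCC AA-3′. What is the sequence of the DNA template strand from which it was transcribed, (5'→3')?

Replace U with T to get the coding DNA strand: GTGTAACCTATAGGTGGACGGCACGTAAGACAGCCCAA. The template strand is its reverse complement (complement CACATTGGATATCCACCTGCCGTGCATTCTGTCGGGTT, then reverse).

5'-TTGGGCTGTCTTACGTGCCGTCCACCTATAGGTTACAC-3'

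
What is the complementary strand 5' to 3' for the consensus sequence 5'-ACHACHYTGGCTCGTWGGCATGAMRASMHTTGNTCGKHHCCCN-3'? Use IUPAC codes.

Standard pairs A↔T, G↔C; ambiguity codes pair R↔Y, M↔K, W↔W, S↔S, H↔D, N↔N. Complement (TGDTGDRACCGAGCAWCCGTACTKYTSKDAACNAGCMDDGGGN), then reverse for 5'→3'.

5'-NGGGDDMCGANCAADKSTYKTCATGCCWACGAGCCARDGTDGT-3'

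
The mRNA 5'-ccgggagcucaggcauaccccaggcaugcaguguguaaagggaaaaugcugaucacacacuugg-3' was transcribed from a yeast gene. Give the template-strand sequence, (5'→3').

5'-CCAAGTGTGTGATCAGCATTTTCCCTTTACACACTGCATGCCTGGGGTATGCCTGAGCTCCCGG-3'

Replace U with T to get the coding DNA strand: CCGGGAGCTCAGGCATACCCCAGGCATGCAGTGTGTAAAGGGAAAATGCTGATCACACACTTGG. The template strand is its reverse complement (complement GGCCCTCGAGTCCGTATGGGGTCCGTACGTCACACATTTCCCTTTTACGACTAGTGTGTGAACC, then reverse).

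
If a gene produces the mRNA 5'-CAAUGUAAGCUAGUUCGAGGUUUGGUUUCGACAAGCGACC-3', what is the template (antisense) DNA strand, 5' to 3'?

Replace U with T to get the coding DNA strand: CAATGTAAGCTAGTTCGAGGTTTGGTTTCGACAAGCGACC. The template strand is its reverse complement (complement GTTACATTCGATCAAGCTCCAAACCAAAGCTGTTCGCTGG, then reverse).

5'-GGTCGCTTGTCGAAACCAAACCTCGAACTAGCTTACATTG-3'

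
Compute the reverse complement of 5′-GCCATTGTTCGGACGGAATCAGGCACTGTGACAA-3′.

5'-TTGTCACAGTGCCTGATTCCGTCCGAACAATGGC-3'

Reading the sequence 3'→5' and pairing each base (A↔T, G↔C) gives the reverse complement directly.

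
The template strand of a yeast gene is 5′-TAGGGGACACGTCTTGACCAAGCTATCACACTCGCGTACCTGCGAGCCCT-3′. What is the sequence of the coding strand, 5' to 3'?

5'-AGGGCTCGCAGGTACGCGAGTGTGATAGCTTGGTCAAGACGTGTCCCCTA-3'

The coding strand is complementary and antiparallel to the template: take the complement (A↔T, G↔C) and reverse.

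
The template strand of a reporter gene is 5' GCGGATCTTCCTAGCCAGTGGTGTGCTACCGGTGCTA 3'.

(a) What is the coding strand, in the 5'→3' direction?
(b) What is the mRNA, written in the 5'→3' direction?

(a) 5′-TAGCACCGGTAGCACACCACTGGCTAGGAAGATCCGC-3′
(b) 5'-UAGCACCGGUAGCACACCACUGGCUAGGAAGAUCCGC-3'

(a) The coding strand is the reverse complement of the template: complement CGCCTAGAAGGATCGGTCACCACACGATGGCCACGAT, then reverse.
(b) mRNA has the coding-strand sequence with T→U.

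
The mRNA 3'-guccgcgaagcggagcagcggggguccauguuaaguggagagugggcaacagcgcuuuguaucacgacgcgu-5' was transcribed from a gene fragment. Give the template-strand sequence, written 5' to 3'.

5'-CAGGCGCTTCGCCTCGTCGCCCCCAGGTACAATTCACCTCTCACCCGTTGTCGCGAAACATAGTGCTGCGCA-3'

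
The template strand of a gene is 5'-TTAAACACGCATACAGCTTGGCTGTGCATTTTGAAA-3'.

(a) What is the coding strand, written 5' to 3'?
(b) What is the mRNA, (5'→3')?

(a) The coding strand is the reverse complement of the template: complement AATTTGTGCGTATGTCGAACCGACACGTAAAACTTT, then reverse.
(b) mRNA has the coding-strand sequence with T→U.

(a) 5'-TTTCAAAATGCACAGCCAAGCTGTATGCGTGTTTAA-3'
(b) 5'-UUUCAAAAUGCACAGCCAAGCUGUAUGCGUGUUUAA-3'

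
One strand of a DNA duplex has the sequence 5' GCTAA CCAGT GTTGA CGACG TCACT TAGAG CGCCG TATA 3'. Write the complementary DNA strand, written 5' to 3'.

Pairing A↔T and G↔C gives CGATTGGTCACAACTGCTGCAGTGAATCTCGCGGCATAT, running 3'→5'. Reverse for the 5'→3' convention.

5'-TATACGGCGCTCTAAGTGACGTCGTCAACACTGGTTAGC-3'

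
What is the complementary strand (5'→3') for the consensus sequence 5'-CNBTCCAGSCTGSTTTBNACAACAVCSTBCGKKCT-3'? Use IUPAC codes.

Standard pairs A↔T, G↔C; ambiguity codes pair K↔M, S↔S, B↔V, N↔N. Complement (GNVAGGTCSGACSAAAVNTGTTGTBGSAVGCMMGA), then reverse for 5'→3'.

5'-AGMMCGVASGBTGTTGTNVAAASCAGSCTGGAVNG-3'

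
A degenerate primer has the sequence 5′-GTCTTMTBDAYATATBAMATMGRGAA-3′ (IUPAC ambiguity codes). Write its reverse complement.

5'-TTCYCKATKTVATATRTHVAKAAGAC-3'

Standard pairs A↔T, G↔C; ambiguity codes pair R↔Y, M↔K, B↔V, D↔H. Complement (CAGAAKAVHTRTATAVTKTAKCYCTT), then reverse for 5'→3'.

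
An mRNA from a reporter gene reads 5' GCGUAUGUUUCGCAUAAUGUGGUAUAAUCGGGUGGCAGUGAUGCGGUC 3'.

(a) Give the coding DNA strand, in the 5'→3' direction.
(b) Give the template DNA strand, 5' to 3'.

(a) The coding strand matches the mRNA with U→T.
(b) The template strand is the reverse complement of the coding strand.

(a) 5'-GCGTATGTTTCGCATAATGTGGTATAATCGGGTGGCAGTGATGCGGTC-3'
(b) 5'-GACCGCATCACTGCCACCCGATTATACCACATTATGCGAAACATACGC-3'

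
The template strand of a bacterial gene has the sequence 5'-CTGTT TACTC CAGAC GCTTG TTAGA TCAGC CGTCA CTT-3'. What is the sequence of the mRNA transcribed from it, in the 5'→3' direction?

5'-AAGUGACGGCUGAUCUAACAAGCGUCUGGAGUAAACAG-3'

RNA polymerase reads the template 3'→5' and synthesizes mRNA 5'→3' by base-pairing (A→U, T→A, G↔C). The complement of the template is GACAAATGAGGTCTGCGAACAATCTAGTCGGCAGTGAA; antiparallel, so 5'→3' the coding strand is AAGTGACGGCTGATCTAACAAGCGTCTGGAGTAAACAG. Replace T with U for the mRNA.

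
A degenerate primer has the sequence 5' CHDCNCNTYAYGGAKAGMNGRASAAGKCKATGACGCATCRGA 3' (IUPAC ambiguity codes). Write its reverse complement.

Standard pairs A↔T, G↔C; ambiguity codes pair R↔Y, M↔K, S↔S, D↔H, N↔N. Complement (GDHGNGNARTRCCTMTCKNCYTSTTCMGMTACTGCGTAGYCT), then reverse for 5'→3'.

5'-TCYGATGCGTCATMGMCTTSTYCNKCTMTCCRTRANGNGHDG-3'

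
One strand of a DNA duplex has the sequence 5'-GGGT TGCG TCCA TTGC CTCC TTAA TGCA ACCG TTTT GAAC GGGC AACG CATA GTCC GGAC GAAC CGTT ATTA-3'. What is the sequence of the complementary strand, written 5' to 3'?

5'-TAATAACGGTTCGTCCGGACTATGCGTTGCCCGTTCAAAACGGTTGCATTAAGGAGGCAATGGACGCAACCC-3'

Pairing A↔T and G↔C gives CCCAACGCAGGTAACGGAGGAATTACGTTGGCAAAACTTGCCCGTTGCGTATCAGGCCTGCTTGGCAATAAT, running 3'→5'. Reverse for the 5'→3' convention.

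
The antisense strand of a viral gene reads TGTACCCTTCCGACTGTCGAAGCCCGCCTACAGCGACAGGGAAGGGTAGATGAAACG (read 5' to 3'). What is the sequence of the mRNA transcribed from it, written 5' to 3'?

The mRNA has the sequence of the coding strand (reverse complement of the template) with T→U. Reverse complement of TGTACCCTTCCGACTGTCGAAGCCCGCCTACAGCGACAGGGAAGGGTAGATGAAACG is CGTTTCATCTACCCTTCCCTGTCGCTGTAGGCGGGCTTCGACAGTCGGAAGGGTACA; then T→U.

5′-CGUUUCAUCUACCCUUCCCUGUCGCUGUAGGCGGGCUUCGACAGUCGGAAGGGUACA-3′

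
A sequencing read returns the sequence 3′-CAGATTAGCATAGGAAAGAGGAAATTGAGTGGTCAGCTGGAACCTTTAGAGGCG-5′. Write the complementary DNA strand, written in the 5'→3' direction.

5'-GTCTAATCGTATCCTTTCTCCTTTAACTCACCAGTCGACCTTGGAAATCTCCGC-3'

The strand is given 3'→5', so its complement runs 5'→3' in the same left-to-right order: pair each base A↔T, G↔C.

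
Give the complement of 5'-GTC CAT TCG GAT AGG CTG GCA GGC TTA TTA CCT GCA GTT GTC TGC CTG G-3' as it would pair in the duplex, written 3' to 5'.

3'-CAGGTAAGCCTATCCGACCGTCCGAATAATGGACGTCAACAGACGGACC-5'

Base-pairing A↔T, G↔C gives the complement. The complementary strand is antiparallel, so paired with a 5'→3' strand it runs 3'→5'.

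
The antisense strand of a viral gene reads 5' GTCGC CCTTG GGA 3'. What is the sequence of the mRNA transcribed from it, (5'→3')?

5'-UCCCAAGGGCGAC-3'

The mRNA has the sequence of the coding strand (reverse complement of the template) with T→U. Reverse complement of GTCGCCCTTGGGA is TCCCAAGGGCGAC; then T→U.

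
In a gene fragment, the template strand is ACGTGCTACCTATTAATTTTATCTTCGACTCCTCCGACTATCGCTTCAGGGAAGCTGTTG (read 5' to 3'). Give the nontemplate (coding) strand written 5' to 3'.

5′-CAACAGCTTCCCTGAAGCGATAGTCGGAGGAGTCGAAGATAAAATTAATAGGTAGCACGT-3′

The coding strand is complementary and antiparallel to the template: take the complement (A↔T, G↔C) and reverse.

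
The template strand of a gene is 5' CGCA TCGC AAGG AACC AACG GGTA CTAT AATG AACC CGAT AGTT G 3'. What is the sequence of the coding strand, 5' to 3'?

The coding strand is complementary and antiparallel to the template: take the complement (A↔T, G↔C) and reverse.

5′-CAACTATCGGGTTCATTATAGTACCCGTTGGTTCCTTGCGATGCG-3′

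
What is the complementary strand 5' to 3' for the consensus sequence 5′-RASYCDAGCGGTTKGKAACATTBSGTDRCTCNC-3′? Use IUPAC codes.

5'-GNGAGYHACSVAATGTTMCMAACCGCTHGRSTY-3'

Standard pairs A↔T, G↔C; ambiguity codes pair R↔Y, K↔M, S↔S, B↔V, D↔H, N↔N. Complement (YTSRGHTCGCCAAMCMTTGTAAVSCAHYGAGNG), then reverse for 5'→3'.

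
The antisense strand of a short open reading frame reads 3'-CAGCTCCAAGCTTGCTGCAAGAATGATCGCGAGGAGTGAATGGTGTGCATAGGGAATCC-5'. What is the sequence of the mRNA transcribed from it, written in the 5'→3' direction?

5′-GUCGAGGUUCGAACGACGUUCUUACUAGCGCUCCUCACUUACCACACGUAUCCCUUAGG-3′

Reading the template 3'→5' as shown, RNA polymerase pairs each base (A→U, T→A, G↔C) to build mRNA 5'→3' directly.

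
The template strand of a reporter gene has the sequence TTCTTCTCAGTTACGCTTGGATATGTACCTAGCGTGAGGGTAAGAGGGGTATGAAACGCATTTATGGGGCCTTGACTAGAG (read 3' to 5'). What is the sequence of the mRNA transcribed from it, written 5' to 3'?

Reading the template 3'→5' as shown, RNA polymerase pairs each base (A→U, T→A, G↔C) to build mRNA 5'→3' directly.

5'-AAGAAGAGUCAAUGCGAACCUAUACAUGGAUCGCACUCCCAUUCUCCCCAUACUUUGCGUAAAUACCCCGGAACUGAUCUC-3'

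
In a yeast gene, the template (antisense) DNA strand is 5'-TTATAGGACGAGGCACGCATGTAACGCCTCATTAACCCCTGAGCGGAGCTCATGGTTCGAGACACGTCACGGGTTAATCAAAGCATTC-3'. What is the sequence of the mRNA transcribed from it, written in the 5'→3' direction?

5'-GAAUGCUUUGAUUAACCCGUGACGUGUCUCGAACCAUGAGCUCCGCUCAGGGGUUAAUGAGGCGUUACAUGCGUGCCUCGUCCUAUAA-3'

RNA polymerase reads the template 3'→5' and synthesizes mRNA 5'→3' by base-pairing (A→U, T→A, G↔C). The complement of the template is AATATCCTGCTCCGTGCGTACATTGCGGAGTAATTGGGGACTCGCCTCGAGTACCAAGCTCTGTGCAGTGCCCAATTAGTTTCGTAAG; antiparallel, so 5'→3' the coding strand is GAATGCTTTGATTAACCCGTGACGTGTCTCGAACCATGAGCTCCGCTCAGGGGTTAATGAGGCGTTACATGCGTGCCTCGTCCTATAA. Replace T with U for the mRNA.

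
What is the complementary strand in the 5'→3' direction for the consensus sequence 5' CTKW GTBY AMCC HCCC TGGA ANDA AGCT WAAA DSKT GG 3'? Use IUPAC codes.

5'-CCAMSHTTTWAGCTTHNTTCCAGGGDGGKTRVACWMAG-3'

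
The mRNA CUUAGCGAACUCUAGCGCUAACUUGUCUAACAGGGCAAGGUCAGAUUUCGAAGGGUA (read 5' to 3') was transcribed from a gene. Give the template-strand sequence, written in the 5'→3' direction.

5'-TACCCTTCGAAATCTGACCTTGCCCTGTTAGACAAGTTAGCGCTAGAGTTCGCTAAG-3'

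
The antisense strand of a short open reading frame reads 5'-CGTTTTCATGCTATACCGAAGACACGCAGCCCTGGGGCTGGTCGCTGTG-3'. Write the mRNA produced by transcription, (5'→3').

5′-CACAGCGACCAGCCCCAGGGCUGCGUGUCUUCGGUAUAGCAUGAAAACG-3′

The mRNA has the sequence of the coding strand (reverse complement of the template) with T→U. Reverse complement of CGTTTTCATGCTATACCGAAGACACGCAGCCCTGGGGCTGGTCGCTGTG is CACAGCGACCAGCCCCAGGGCTGCGTGTCTTCGGTATAGCATGAAAACG; then T→U.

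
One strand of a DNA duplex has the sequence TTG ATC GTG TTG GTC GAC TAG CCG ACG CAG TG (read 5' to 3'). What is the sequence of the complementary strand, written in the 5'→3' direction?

5'-CACTGCGTCGGCTAGTCGACCAACACGATCAA-3'

The complement of TTGATCGTGTTGGTCGACTAGCCGACGCAGTG is AACTAGCACAACCAGCTGATCGGCTGCGTCAC (A↔T, G↔C). DNA strands are antiparallel, so the complementary strand runs 3'→5'; reversing gives the 5'→3' form.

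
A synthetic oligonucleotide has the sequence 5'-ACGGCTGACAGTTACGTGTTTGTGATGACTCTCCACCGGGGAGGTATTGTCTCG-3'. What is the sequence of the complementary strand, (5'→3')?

The complement of ACGGCTGACAGTTACGTGTTTGTGATGACTCTCCACCGGGGAGGTATTGTCTCG is TGCCGACTGTCAATGCACAAACACTACTGAGAGGTGGCCCCTCCATAACAGAGC (A↔T, G↔C). DNA strands are antiparallel, so the complementary strand runs 3'→5'; reversing gives the 5'→3' form.

5'-CGAGACAATACCTCCCCGGTGGAGAGTCATCACAAACACGTAACTGTCAGCCGT-3'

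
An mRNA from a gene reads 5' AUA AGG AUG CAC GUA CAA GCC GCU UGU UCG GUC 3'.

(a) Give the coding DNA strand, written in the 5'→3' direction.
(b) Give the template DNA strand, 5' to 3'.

(a) 5'-ATAAGGATGCACGTACAAGCCGCTTGTTCGGTC-3'
(b) 5′-GACCGAACAAGCGGCTTGTACGTGCATCCTTAT-3′

(a) The coding strand matches the mRNA with U→T.
(b) The template strand is the reverse complement of the coding strand.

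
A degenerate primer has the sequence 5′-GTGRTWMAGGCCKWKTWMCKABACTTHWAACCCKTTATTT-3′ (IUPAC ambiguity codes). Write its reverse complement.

5'-AAATAAMGGGTTWDAAGTVTMGKWAMWMGGCCTKWAYCAC-3'

Standard pairs A↔T, G↔C; ambiguity codes pair R↔Y, M↔K, W↔W, B↔V, H↔D. Complement (CACYAWKTCCGGMWMAWKGMTVTGAADWTTGGGMAATAAA), then reverse for 5'→3'.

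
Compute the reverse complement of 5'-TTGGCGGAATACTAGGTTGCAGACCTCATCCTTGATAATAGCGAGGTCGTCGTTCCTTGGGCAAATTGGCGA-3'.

5'-TCGCCAATTTGCCCAAGGAACGACGACCTCGCTATTATCAAGGATGAGGTCTGCAACCTAGTATTCCGCCAA-3'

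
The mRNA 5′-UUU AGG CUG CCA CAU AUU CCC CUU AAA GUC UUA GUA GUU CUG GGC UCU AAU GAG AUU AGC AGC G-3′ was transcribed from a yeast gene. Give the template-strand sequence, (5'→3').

Replace U with T to get the coding DNA strand: TTTAGGCTGCCACATATTCCCCTTAAAGTCTTAGTAGTTCTGGGCTCTAATGAGATTAGCAGCG. The template strand is its reverse complement (complement AAATCCGACGGTGTATAAGGGGAATTTCAGAATCATCAAGACCCGAGATTACTCTAATCGTCGC, then reverse).

5'-CGCTGCTAATCTCATTAGAGCCCAGAACTACTAAGACTTTAAGGGGAATATGTGGCAGCCTAAA-3'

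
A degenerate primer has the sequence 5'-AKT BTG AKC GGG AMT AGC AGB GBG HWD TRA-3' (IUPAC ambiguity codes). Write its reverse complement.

Standard pairs A↔T, G↔C; ambiguity codes pair R↔Y, M↔K, W↔W, B↔V, D↔H. Complement (TMAVACTMGCCCTKATCGTCVCVCDWHAYT), then reverse for 5'→3'.

5'-TYAHWDCVCVCTGCTAKTCCCGMTCAVAMT-3'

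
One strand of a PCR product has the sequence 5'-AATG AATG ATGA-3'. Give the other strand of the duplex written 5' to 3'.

5'-TCATCATTCATT-3'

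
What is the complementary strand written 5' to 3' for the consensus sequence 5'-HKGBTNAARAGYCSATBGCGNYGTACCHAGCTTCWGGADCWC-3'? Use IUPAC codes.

5'-GWGHTCCWGAAGCTDGGTACRNCGCVATSGRCTYTTNAVCMD-3'

Standard pairs A↔T, G↔C; ambiguity codes pair R↔Y, K↔M, W↔W, S↔S, B↔V, D↔H, N↔N. Complement (DMCVANTTYTCRGSTAVCGCNRCATGGDTCGAAGWCCTHGWG), then reverse for 5'→3'.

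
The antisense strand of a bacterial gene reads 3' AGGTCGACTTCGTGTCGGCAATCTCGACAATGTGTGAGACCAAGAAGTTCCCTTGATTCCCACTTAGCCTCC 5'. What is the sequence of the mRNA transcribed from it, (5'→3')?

5'-UCCAGCUGAAGCACAGCCGUUAGAGCUGUUACACACUCUGGUUCUUCAAGGGAACUAAGGGUGAAUCGGAGG-3'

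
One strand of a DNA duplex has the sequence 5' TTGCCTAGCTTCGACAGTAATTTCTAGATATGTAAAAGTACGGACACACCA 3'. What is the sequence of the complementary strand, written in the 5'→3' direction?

5'-TGGTGTGTCCGTACTTTTACATATCTAGAAATTACTGTCGAAGCTAGGCAA-3'

The complement of TTGCCTAGCTTCGACAGTAATTTCTAGATATGTAAAAGTACGGACACACCA is AACGGATCGAAGCTGTCATTAAAGATCTATACATTTTCATGCCTGTGTGGT (A↔T, G↔C). DNA strands are antiparallel, so the complementary strand runs 3'→5'; reversing gives the 5'→3' form.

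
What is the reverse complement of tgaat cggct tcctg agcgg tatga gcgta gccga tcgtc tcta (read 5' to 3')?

5′-TAGAGACGATCGGCTACGCTCATACCGCTCAGGAAGCCGATTCA-3′

Reading the sequence 3'→5' and pairing each base (A↔T, G↔C) gives the reverse complement directly.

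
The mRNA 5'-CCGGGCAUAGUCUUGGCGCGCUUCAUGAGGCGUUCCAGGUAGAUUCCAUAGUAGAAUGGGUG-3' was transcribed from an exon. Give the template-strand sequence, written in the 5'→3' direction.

Replace U with T to get the coding DNA strand: CCGGGCATAGTCTTGGCGCGCTTCATGAGGCGTTCCAGGTAGATTCCATAGTAGAATGGGTG. The template strand is its reverse complement (complement GGCCCGTATCAGAACCGCGCGAAGTACTCCGCAAGGTCCATCTAAGGTATCATCTTACCCAC, then reverse).

5'-CACCCATTCTACTATGGAATCTACCTGGAACGCCTCATGAAGCGCGCCAAGACTATGCCCGG-3'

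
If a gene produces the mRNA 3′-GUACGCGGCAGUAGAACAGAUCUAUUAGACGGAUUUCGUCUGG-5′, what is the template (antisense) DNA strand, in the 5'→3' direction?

Written 5'→3' the mRNA is GGUCUGCUUUAGGCAGAUUAUCUAGACAAGAUGACGGCGCAUG, so the coding DNA strand is GGTCTGCTTTAGGCAGATTATCTAGACAAGATGACGGCGCATG. The template is its reverse complement.

5'-CATGCGCCGTCATCTTGTCTAGATAATCTGCCTAAAGCAGACC-3'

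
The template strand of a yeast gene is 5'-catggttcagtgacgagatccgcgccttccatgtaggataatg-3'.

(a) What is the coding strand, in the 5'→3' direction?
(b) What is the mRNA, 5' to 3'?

(a) The coding strand is the reverse complement of the template: complement GTACCAAGTCACTGCTCTAGGCGCGGAAGGTACATCCTATTAC, then reverse.
(b) mRNA has the coding-strand sequence with T→U.

(a) 5'-CATTATCCTACATGGAAGGCGCGGATCTCGTCACTGAACCATG-3'
(b) 5′-CAUUAUCCUACAUGGAAGGCGCGGAUCUCGUCACUGAACCAUG-3′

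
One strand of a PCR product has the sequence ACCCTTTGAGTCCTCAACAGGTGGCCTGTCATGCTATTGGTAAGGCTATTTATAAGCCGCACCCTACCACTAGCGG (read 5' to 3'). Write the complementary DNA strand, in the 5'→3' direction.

Pairing A↔T and G↔C gives TGGGAAACTCAGGAGTTGTCCACCGGACAGTACGATAACCATTCCGATAAATATTCGGCGTGGGATGGTGATCGCC, running 3'→5'. Reverse for the 5'→3' convention.

5'-CCGCTAGTGGTAGGGTGCGGCTTATAAATAGCCTTACCAATAGCATGACAGGCCACCTGTTGAGGACTCAAAGGGT-3'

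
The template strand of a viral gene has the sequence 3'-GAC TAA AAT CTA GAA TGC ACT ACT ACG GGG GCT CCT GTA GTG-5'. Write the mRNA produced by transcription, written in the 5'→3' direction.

5'-CUGAUUUUAGAUCUUACGUGAUGAUGCCCCCGAGGACAUCAC-3'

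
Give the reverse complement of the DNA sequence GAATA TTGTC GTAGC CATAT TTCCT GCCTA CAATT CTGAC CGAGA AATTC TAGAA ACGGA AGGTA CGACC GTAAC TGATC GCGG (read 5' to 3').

5′-CCGCGATCAGTTACGGTCGTACCTTCCGTTTCTAGAATTTCTCGGTCAGAATTGTAGGCAGGAAATATGGCTACGACAATATTC-3′

Complement each base (A↔T, G↔C): CTTATAACAGCATCGGTATAAAGGACGGATGTTAAGACTGGCTCTTTAAGATCTTTGCCTTCCATGCTGGCATTGACTAGCGCC. Then reverse.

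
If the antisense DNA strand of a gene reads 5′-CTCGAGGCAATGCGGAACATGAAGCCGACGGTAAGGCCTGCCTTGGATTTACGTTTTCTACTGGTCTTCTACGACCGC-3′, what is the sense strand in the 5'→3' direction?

The coding strand is complementary and antiparallel to the template: take the complement (A↔T, G↔C) and reverse.

5'-GCGGTCGTAGAAGACCAGTAGAAAACGTAAATCCAAGGCAGGCCTTACCGTCGGCTTCATGTTCCGCATTGCCTCGAG-3'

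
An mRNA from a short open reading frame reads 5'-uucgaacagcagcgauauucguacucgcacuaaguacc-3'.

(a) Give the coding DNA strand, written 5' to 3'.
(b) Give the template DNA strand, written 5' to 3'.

(a) 5′-TTCGAACAGCAGCGATATTCGTACTCGCACTAAGTACC-3′
(b) 5′-GGTACTTAGTGCGAGTACGAATATCGCTGCTGTTCGAA-3′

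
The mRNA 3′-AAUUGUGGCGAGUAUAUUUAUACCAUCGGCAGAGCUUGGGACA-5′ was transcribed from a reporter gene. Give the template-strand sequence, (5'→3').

5'-TTAACACCGCTCATATAAATATGGTAGCCGTCTCGAACCCTGT-3'

Written 5'→3' the mRNA is ACAGGGUUCGAGACGGCUACCAUAUUUAUAUGAGCGGUGUUAA, so the coding DNA strand is ACAGGGTTCGAGACGGCTACCATATTTATATGAGCGGTGTTAA. The template is its reverse complement.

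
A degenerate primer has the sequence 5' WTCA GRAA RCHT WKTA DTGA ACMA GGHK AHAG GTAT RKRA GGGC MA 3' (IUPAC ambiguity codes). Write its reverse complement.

Standard pairs A↔T, G↔C; ambiguity codes pair R↔Y, M↔K, W↔W, D↔H. Complement (WAGTCYTTYGDAWMATHACTTGKTCCDMTDTCCATAYMYTCCCGKT), then reverse for 5'→3'.

5'-TKGCCCTYMYATACCTDTMDCCTKGTTCAHTAMWADGYTTYCTGAW-3'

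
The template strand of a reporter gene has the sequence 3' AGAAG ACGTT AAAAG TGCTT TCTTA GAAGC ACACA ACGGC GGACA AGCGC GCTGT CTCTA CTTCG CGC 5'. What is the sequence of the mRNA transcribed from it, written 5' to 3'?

5'-UCUUCUGCAAUUUUCACGAAAGAAUCUUCGUGUGUUGCCGCCUGUUCGCGCGACAGAGAUGAAGCGCG-3'

Reading the template 3'→5' as shown, RNA polymerase pairs each base (A→U, T→A, G↔C) to build mRNA 5'→3' directly.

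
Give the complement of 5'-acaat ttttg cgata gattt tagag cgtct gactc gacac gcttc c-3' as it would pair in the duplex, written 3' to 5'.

3'-TGTTAAAAACGCTATCTAAAATCTCGCAGACTGAGCTGTGCGAAGG-5'

Base-pairing A↔T, G↔C gives the complement. The complementary strand is antiparallel, so paired with a 5'→3' strand it runs 3'→5'.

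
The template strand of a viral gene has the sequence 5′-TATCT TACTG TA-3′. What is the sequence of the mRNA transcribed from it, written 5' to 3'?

5'-UACAGUAAGAUA-3'

The mRNA has the sequence of the coding strand (reverse complement of the template) with T→U. Reverse complement of TATCTTACTGTA is TACAGTAAGATA; then T→U.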